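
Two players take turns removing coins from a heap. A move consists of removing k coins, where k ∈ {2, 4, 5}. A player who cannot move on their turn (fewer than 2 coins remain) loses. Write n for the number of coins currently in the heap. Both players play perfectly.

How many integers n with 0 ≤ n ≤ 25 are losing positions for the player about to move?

8

Work bottom-up. With no move the player to move loses. Otherwise the position is W if at least one move leads to an L position for the opponent, and L if every move leads to a W.
n=0: no move → L
n=1: no move → L
n=2: W (go to 0, an L position)
n=3: W (go to 1, an L position)
n=4: W (go to 0, an L position)
n=5: W (go to 1, an L position)
n=6: W (go to 1, an L position)
n=7: L (options 5(W), 3(W), 2(W) are all W)
n=8: L (options 6(W), 4(W), 3(W) are all W)
n=9: W (go to 7, an L position)
n=10: W (go to 8, an L position)
n=11: W (go to 7, an L position)
n=12: W (go to 8, an L position)
n=13: W (go to 8, an L position)
n=14: L (options 12(W), 10(W), 9(W) are all W)
n=15: L (options 13(W), 11(W), 10(W) are all W)
n=16: W (go to 14, an L position)
n=17: W (go to 15, an L position)
n=18: W (go to 14, an L position)
n=19: W (go to 15, an L position)
n=20: W (go to 15, an L position)
n=21: L (options 19(W), 17(W), 16(W) are all W)
n=22: L (options 20(W), 18(W), 17(W) are all W)
n=23: W (go to 21, an L position)
n=24: W (go to 22, an L position)
n=25: W (go to 21, an L position)
L entries with 0 ≤ n ≤ 25: n = 0, 1, 7, 8, 14, 15, 21, 22; that makes 8.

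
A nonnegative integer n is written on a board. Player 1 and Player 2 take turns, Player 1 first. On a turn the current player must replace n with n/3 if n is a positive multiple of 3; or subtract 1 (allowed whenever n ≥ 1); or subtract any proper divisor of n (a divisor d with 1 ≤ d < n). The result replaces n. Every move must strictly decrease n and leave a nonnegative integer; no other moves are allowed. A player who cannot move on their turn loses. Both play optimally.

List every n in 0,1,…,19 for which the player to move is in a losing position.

0, 2, 5, 7, 9, 11, 13, 16, 19

Positions with no move are L. A position that does have a move is losing for the player to move precisely when every available move leads to a winning position for the opponent. Fill in the labels:
n=0: no move → L
n=1: →0(L), so W
n=2: →1(W) only, which is W, so L
n=3: →2(L), so W
n=4: →2(L), so W
n=5: →4(W) only, which is W, so L
n=6: →2(L), so W
n=7: →6(W) only, which is W, so L
n=8: →7(L), so W
n=9: →3(W), 6(W), 8(W) — all W, so L
n=10: →5(L), so W
n=11: →10(W) only, which is W, so L
n=12: →9(L), so W
n=13: →12(W) only, which is W, so L
n=14: →7(L), so W
n=15: →5(L), so W
n=16: →8(W), 12(W), 14(W), 15(W) — all W, so L
n=17: →16(L), so W
n=18: →9(L), so W
n=19: →18(W) only, which is W, so L
Reading off the rows marked L gives the requested list; there are 9 such values of n.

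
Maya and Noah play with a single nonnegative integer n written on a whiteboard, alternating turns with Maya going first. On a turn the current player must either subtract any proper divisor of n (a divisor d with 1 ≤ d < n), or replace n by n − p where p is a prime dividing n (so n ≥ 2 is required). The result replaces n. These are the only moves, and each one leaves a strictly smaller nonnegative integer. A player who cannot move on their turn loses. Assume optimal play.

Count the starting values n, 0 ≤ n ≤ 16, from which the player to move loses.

Use the standard recursion: the mover loses at a terminal position; elsewhere, the mover wins exactly when some move hands the opponent an L position.
n=0: no move → L
n=1: no move → L
n=2: →0(L), so W
n=3: →0(L), so W
n=4: →2(W), 3(W) — all W, so L
n=5: →0(L), so W
n=6: →4(L), so W
n=7: →0(L), so W
n=8: →4(L), so W
n=9: →6(W), 8(W) — all W, so L
n=10: →9(L), so W
n=11: →0(L), so W
n=12: →9(L), so W
n=13: →0(L), so W
n=14: →7(W), 12(W), 13(W) — all W, so L
n=15: →14(L), so W
n=16: →14(L), so W
L entries with 0 ≤ n ≤ 16: n = 0, 1, 4, 9, 14; that makes 5.

5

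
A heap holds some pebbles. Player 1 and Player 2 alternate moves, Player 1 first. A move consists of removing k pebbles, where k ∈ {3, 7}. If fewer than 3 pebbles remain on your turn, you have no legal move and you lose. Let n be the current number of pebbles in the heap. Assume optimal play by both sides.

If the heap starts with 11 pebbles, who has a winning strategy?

Player 2 wins.

Compute win/loss labels from the base case upward. A position with no move is L. Any other position is W if it can reach an L in one move, else L.
n=0: no move → L
n=1: no move → L
n=2: no move → L
n=3: W (go to 0, an L position)
n=4: W (go to 1, an L position)
n=5: W (go to 2, an L position)
n=6: L (sole option 3(W) is W)
n=7: W (go to 0, an L position)
n=8: W (go to 1, an L position)
n=9: W (go to 6, an L position)
n=10: L (options 7(W), 3(W) are all W)
n=11: L (options 8(W), 4(W) are all W)
Every move from 11 reaches a W position, so the mover loses.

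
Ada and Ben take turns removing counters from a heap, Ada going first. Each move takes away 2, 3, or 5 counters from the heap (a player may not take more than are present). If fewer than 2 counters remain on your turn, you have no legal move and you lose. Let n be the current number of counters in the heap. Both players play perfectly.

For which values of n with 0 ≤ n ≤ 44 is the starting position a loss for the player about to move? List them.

0, 1, 7, 8, 14, 15, 21, 22, 28, 29, 35, 36, 42, 43

Label each position W (a win for the player to move) or L (a loss). A position with no legal move is L; any other position is W exactly when some move reaches an L, and L when every move reaches a W.
n=0: no move → L
n=1: no move → L
n=2: can move to 0, which is L ⇒ W
n=3: can move to 1, which is L ⇒ W
n=4: can move to 1, which is L ⇒ W
n=5: can move to 0, which is L ⇒ W
n=6: can move to 1, which is L ⇒ W
n=7: moves to 5(W), 4(W), 2(W); every one is W ⇒ L
n=8: moves to 6(W), 5(W), 3(W); every one is W ⇒ L
n=9: can move to 7, which is L ⇒ W
n=10: can move to 8, which is L ⇒ W
n=11: can move to 8, which is L ⇒ W
n=12: can move to 7, which is L ⇒ W
n=13: can move to 8, which is L ⇒ W
n=14: moves to 12(W), 11(W), 9(W); every one is W ⇒ L
n=15: moves to 13(W), 12(W), 10(W); every one is W ⇒ L
n=16: can move to 14, which is L ⇒ W
n=17: can move to 15, which is L ⇒ W
n=18: can move to 15, which is L ⇒ W
n=19: can move to 14, which is L ⇒ W
n=20: can move to 15, which is L ⇒ W
n=21: moves to 19(W), 18(W), 16(W); every one is W ⇒ L
n=22: moves to 20(W), 19(W), 17(W); every one is W ⇒ L
n=23: can move to 21, which is L ⇒ W
n=24: can move to 22, which is L ⇒ W
n=25: can move to 22, which is L ⇒ W
n=26: can move to 21, which is L ⇒ W
n=27: can move to 22, which is L ⇒ W
n=28: moves to 26(W), 25(W), 23(W); every one is W ⇒ L
n=29: moves to 27(W), 26(W), 24(W); every one is W ⇒ L
n=30: can move to 28, which is L ⇒ W
n=31: can move to 29, which is L ⇒ W
n=32: can move to 29, which is L ⇒ W
n=33: can move to 28, which is L ⇒ W
n=34: can move to 29, which is L ⇒ W
n=35: moves to 33(W), 32(W), 30(W); every one is W ⇒ L
n=36: moves to 34(W), 33(W), 31(W); every one is W ⇒ L
n=37: can move to 35, which is L ⇒ W
n=38: can move to 36, which is L ⇒ W
n=39: can move to 36, which is L ⇒ W
n=40: can move to 35, which is L ⇒ W
n=41: can move to 36, which is L ⇒ W
n=42: moves to 40(W), 39(W), 37(W); every one is W ⇒ L
n=43: moves to 41(W), 40(W), 38(W); every one is W ⇒ L
n=44: can move to 42, which is L ⇒ W
Reading off the rows marked L gives the requested list; there are 14 such values of n.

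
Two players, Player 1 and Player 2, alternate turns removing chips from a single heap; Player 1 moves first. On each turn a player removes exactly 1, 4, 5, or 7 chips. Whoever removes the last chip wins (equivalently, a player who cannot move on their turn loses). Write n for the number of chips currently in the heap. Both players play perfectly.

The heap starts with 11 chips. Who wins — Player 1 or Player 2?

Label each position W (a win for the player to move) or L (a loss). A position with no legal move is L; any other position is W exactly when some move reaches an L, and L when every move reaches a W.
n=0: no move → L
n=1: reaches L-position 0 → W
n=2: only reaches 1(W), which is W → L
n=3: reaches L-position 2 → W
n=4: reaches L-position 0 → W
n=5: reaches L-position 0 → W
n=6: reaches L-position 2 → W
n=7: reaches L-position 2 → W
n=8: only reaches 7(W), 4(W), 3(W), 1(W), all W → L
n=9: reaches L-position 8 → W
n=10: only reaches 9(W), 6(W), 5(W), 3(W), all W → L
n=11: reaches L-position 10 → W
From 11 Player 1 can remove 1, leaving 10, reaching an L position.

Player 1 wins.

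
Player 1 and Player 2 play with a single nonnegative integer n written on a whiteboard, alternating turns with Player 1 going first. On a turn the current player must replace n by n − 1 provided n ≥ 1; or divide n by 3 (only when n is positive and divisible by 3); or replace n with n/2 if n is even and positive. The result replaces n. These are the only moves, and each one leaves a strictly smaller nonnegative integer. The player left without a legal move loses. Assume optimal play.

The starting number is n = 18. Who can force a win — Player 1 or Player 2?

Label each position W (a win for the player to move) or L (a loss). A position with no legal move is L; any other position is W exactly when some move reaches an L, and L when every move reaches a W.
n=0: no move → L
n=1: →0(L), so W
n=2: →1(W) only, which is W, so L
n=3: →2(L), so W
n=4: →2(L), so W
n=5: →4(W) only, which is W, so L
n=6: →2(L), so W
n=7: →6(W) only, which is W, so L
n=8: →7(L), so W
n=9: →3(W), 8(W) — all W, so L
n=10: →5(L), so W
n=11: →10(W) only, which is W, so L
n=12: →11(L), so W
n=13: →12(W) only, which is W, so L
n=14: →7(L), so W
n=15: →5(L), so W
n=16: →8(W), 15(W) — all W, so L
n=17: →16(L), so W
n=18: →9(L), so W
The starting position 18 is W: Player 1 should move to 9, handing over an L position.

Player 1 wins.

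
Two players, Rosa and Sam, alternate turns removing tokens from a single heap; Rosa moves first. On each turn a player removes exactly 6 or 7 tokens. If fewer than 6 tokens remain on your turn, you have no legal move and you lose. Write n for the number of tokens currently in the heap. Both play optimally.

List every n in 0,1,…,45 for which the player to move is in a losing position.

0, 1, 2, 3, 4, 5, 13, 14, 15, 16, 17, 18, 26, 27, 28, 29, 30, 31, 39, 40, 41, 42, 43, 44

Build the W/L table. Terminal = L. A non-terminal position is W if it has a move to some L; otherwise it is L.
n=0: no move → L
n=1: no move → L
n=2: no move → L
n=3: no move → L
n=4: no move → L
n=5: no move → L
n=6: can move to 0, which is L ⇒ W
n=7: can move to 1, which is L ⇒ W
n=8: can move to 2, which is L ⇒ W
n=9: can move to 3, which is L ⇒ W
n=10: can move to 4, which is L ⇒ W
n=11: can move to 5, which is L ⇒ W
n=12: can move to 5, which is L ⇒ W
n=13: moves to 7(W), 6(W); every one is W ⇒ L
n=14: moves to 8(W), 7(W); every one is W ⇒ L
n=15: moves to 9(W), 8(W); every one is W ⇒ L
n=16: moves to 10(W), 9(W); every one is W ⇒ L
n=17: moves to 11(W), 10(W); every one is W ⇒ L
n=18: moves to 12(W), 11(W); every one is W ⇒ L
n=19: can move to 13, which is L ⇒ W
n=20: can move to 14, which is L ⇒ W
n=21: can move to 15, which is L ⇒ W
n=22: can move to 16, which is L ⇒ W
n=23: can move to 17, which is L ⇒ W
n=24: can move to 18, which is L ⇒ W
n=25: can move to 18, which is L ⇒ W
n=26: moves to 20(W), 19(W); every one is W ⇒ L
n=27: moves to 21(W), 20(W); every one is W ⇒ L
n=28: moves to 22(W), 21(W); every one is W ⇒ L
n=29: moves to 23(W), 22(W); every one is W ⇒ L
n=30: moves to 24(W), 23(W); every one is W ⇒ L
n=31: moves to 25(W), 24(W); every one is W ⇒ L
n=32: can move to 26, which is L ⇒ W
n=33: can move to 27, which is L ⇒ W
n=34: can move to 28, which is L ⇒ W
n=35: can move to 29, which is L ⇒ W
n=36: can move to 30, which is L ⇒ W
n=37: can move to 31, which is L ⇒ W
n=38: can move to 31, which is L ⇒ W
n=39: moves to 33(W), 32(W); every one is W ⇒ L
n=40: moves to 34(W), 33(W); every one is W ⇒ L
n=41: moves to 35(W), 34(W); every one is W ⇒ L
n=42: moves to 36(W), 35(W); every one is W ⇒ L
n=43: moves to 37(W), 36(W); every one is W ⇒ L
n=44: moves to 38(W), 37(W); every one is W ⇒ L
n=45: can move to 39, which is L ⇒ W
Reading off the rows marked L gives the requested list; there are 24 such values of n.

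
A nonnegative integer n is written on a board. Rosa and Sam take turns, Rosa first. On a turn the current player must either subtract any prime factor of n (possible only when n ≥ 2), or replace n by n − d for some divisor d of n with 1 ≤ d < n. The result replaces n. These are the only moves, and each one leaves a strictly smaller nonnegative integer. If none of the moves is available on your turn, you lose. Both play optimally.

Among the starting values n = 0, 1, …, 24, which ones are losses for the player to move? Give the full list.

Compute win/loss labels from the base case upward. A position with no move is L. Any other position is W if it can reach an L in one move, else L.
n=0: no move → L
n=1: no move → L
n=2: reaches L-position 0 → W
n=3: reaches L-position 0 → W
n=4: only reaches 2(W), 3(W), all W → L
n=5: reaches L-position 0 → W
n=6: reaches L-position 4 → W
n=7: reaches L-position 0 → W
n=8: reaches L-position 4 → W
n=9: only reaches 6(W), 8(W), all W → L
n=10: reaches L-position 9 → W
n=11: reaches L-position 0 → W
n=12: reaches L-position 9 → W
n=13: reaches L-position 0 → W
n=14: only reaches 7(W), 12(W), 13(W), all W → L
n=15: reaches L-position 14 → W
n=16: reaches L-position 14 → W
n=17: reaches L-position 0 → W
n=18: reaches L-position 9 → W
n=19: reaches L-position 0 → W
n=20: only reaches 10(W), 15(W), 16(W), 18(W), 19(W), all W → L
n=21: reaches L-position 14 → W
n=22: reaches L-position 20 → W
n=23: reaches L-position 0 → W
n=24: reaches L-position 20 → W
Reading off the rows marked L gives the requested list; there are 6 such values of n.

0, 1, 4, 9, 14, 20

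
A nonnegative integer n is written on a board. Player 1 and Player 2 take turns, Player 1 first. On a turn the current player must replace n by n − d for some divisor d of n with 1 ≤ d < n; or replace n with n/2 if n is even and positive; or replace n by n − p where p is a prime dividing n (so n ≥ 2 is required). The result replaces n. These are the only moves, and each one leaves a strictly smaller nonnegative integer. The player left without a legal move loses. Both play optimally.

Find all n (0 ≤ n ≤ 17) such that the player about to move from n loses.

0, 1, 4, 9, 14

Work bottom-up. With no move the player to move loses. Otherwise the position is W if at least one move leads to an L position for the opponent, and L if every move leads to a W.
n=0: no move → L
n=1: no move → L
n=2: W (go to 0, an L position)
n=3: W (go to 0, an L position)
n=4: L (options 2(W), 3(W) are all W)
n=5: W (go to 0, an L position)
n=6: W (go to 4, an L position)
n=7: W (go to 0, an L position)
n=8: W (go to 4, an L position)
n=9: L (options 6(W), 8(W) are all W)
n=10: W (go to 9, an L position)
n=11: W (go to 0, an L position)
n=12: W (go to 9, an L position)
n=13: W (go to 0, an L position)
n=14: L (options 7(W), 12(W), 13(W) are all W)
n=15: W (go to 14, an L position)
n=16: W (go to 14, an L position)
n=17: W (go to 0, an L position)
The losing starting values of n are exactly the entries labelled L in this table (5 of them).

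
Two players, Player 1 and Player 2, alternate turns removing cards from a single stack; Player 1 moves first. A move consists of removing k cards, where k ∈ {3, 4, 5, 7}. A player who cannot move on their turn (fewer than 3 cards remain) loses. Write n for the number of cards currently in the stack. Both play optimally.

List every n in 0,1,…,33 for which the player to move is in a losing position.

Compute win/loss labels from the base case upward. A position with no move is L. Any other position is W if it can reach an L in one move, else L.
n=0: no move → L
n=1: no move → L
n=2: no move → L
n=3: W (go to 0, an L position)
n=4: W (go to 1, an L position)
n=5: W (go to 2, an L position)
n=6: W (go to 2, an L position)
n=7: W (go to 2, an L position)
n=8: W (go to 1, an L position)
n=9: W (go to 2, an L position)
n=10: L (options 7(W), 6(W), 5(W), 3(W) are all W)
n=11: L (options 8(W), 7(W), 6(W), 4(W) are all W)
n=12: L (options 9(W), 8(W), 7(W), 5(W) are all W)
n=13: W (go to 10, an L position)
n=14: W (go to 11, an L position)
n=15: W (go to 12, an L position)
n=16: W (go to 12, an L position)
n=17: W (go to 12, an L position)
n=18: W (go to 11, an L position)
n=19: W (go to 12, an L position)
n=20: L (options 17(W), 16(W), 15(W), 13(W) are all W)
n=21: L (options 18(W), 17(W), 16(W), 14(W) are all W)
n=22: L (options 19(W), 18(W), 17(W), 15(W) are all W)
n=23: W (go to 20, an L position)
n=24: W (go to 21, an L position)
n=25: W (go to 22, an L position)
n=26: W (go to 22, an L position)
n=27: W (go to 22, an L position)
n=28: W (go to 21, an L position)
n=29: W (go to 22, an L position)
n=30: L (options 27(W), 26(W), 25(W), 23(W) are all W)
n=31: L (options 28(W), 27(W), 26(W), 24(W) are all W)
n=32: L (options 29(W), 28(W), 27(W), 25(W) are all W)
n=33: W (go to 30, an L position)
Reading off the rows marked L gives the requested list; there are 12 such values of n.

0, 1, 2, 10, 11, 12, 20, 21, 22, 30, 31, 32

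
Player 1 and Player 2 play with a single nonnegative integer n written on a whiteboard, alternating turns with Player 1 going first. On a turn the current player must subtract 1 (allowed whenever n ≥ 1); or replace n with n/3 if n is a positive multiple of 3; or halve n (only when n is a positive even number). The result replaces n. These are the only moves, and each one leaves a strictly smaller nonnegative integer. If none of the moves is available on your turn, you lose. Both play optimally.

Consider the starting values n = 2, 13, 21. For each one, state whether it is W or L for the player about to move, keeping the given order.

Positions with no move are L. A position that does have a move is losing for the player to move precisely when every available move leads to a winning position for the opponent. Fill in the labels:
n=0: no move → L
n=1: reaches L-position 0 → W
n=2: only reaches 1(W), which is W → L
n=3: reaches L-position 2 → W
n=4: reaches L-position 2 → W
n=5: only reaches 4(W), which is W → L
n=6: reaches L-position 2 → W
n=7: only reaches 6(W), which is W → L
n=8: reaches L-position 7 → W
n=9: only reaches 3(W), 8(W), all W → L
n=10: reaches L-position 5 → W
n=11: only reaches 10(W), which is W → L
n=12: reaches L-position 11 → W
n=13: only reaches 12(W), which is W → L
n=14: reaches L-position 7 → W
n=15: reaches L-position 5 → W
n=16: only reaches 8(W), 15(W), all W → L
n=17: reaches L-position 16 → W
n=18: reaches L-position 9 → W
n=19: only reaches 18(W), which is W → L
n=20: reaches L-position 19 → W
n=21: reaches L-position 7 → W

2: L, 13: L, 21: W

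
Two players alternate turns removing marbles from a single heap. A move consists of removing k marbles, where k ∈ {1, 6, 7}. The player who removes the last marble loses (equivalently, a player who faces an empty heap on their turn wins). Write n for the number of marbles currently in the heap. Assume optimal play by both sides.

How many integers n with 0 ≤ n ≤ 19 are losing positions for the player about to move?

Classify positions by backward induction: terminal positions (no move available) are W. From any other position, the mover wins iff some move reaches an L.
n=0: no move; the opponent has just taken the last marble and therefore loses → W
n=1: L (sole option 0(W) is W)
n=2: W (go to 1, an L position)
n=3: L (sole option 2(W) is W)
n=4: W (go to 3, an L position)
n=5: L (sole option 4(W) is W)
n=6: W (go to 5, an L position)
n=7: W (go to 1, an L position)
n=8: W (go to 1, an L position)
n=9: W (go to 3, an L position)
n=10: W (go to 3, an L position)
n=11: W (go to 5, an L position)
n=12: W (go to 5, an L position)
n=13: L (options 12(W), 7(W), 6(W) are all W)
n=14: W (go to 13, an L position)
n=15: L (options 14(W), 9(W), 8(W) are all W)
n=16: W (go to 15, an L position)
n=17: L (options 16(W), 11(W), 10(W) are all W)
n=18: W (go to 17, an L position)
n=19: W (go to 13, an L position)
L entries with 0 ≤ n ≤ 19: n = 1, 3, 5, 13, 15, 17; that makes 6.

6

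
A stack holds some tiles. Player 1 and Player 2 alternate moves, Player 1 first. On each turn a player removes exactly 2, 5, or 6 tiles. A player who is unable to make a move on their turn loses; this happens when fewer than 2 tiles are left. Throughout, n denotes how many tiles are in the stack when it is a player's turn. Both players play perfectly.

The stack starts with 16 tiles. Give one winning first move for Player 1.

Build the W/L table. Terminal = L. A non-terminal position is W if it has a move to some L; otherwise it is L.
n=0: no move → L
n=1: no move → L
n=2: W (go to 0, an L position)
n=3: W (go to 1, an L position)
n=4: L (sole option 2(W) is W)
n=5: W (go to 0, an L position)
n=6: W (go to 4, an L position)
n=7: W (go to 1, an L position)
n=8: L (options 6(W), 3(W), 2(W) are all W)
n=9: W (go to 4, an L position)
n=10: W (go to 8, an L position)
n=11: L (options 9(W), 6(W), 5(W) are all W)
n=12: L (options 10(W), 7(W), 6(W) are all W)
n=13: W (go to 11, an L position)
n=14: W (go to 12, an L position)
n=15: L (options 13(W), 10(W), 9(W) are all W)
n=16: W (go to 11, an L position)
From 16, the L positions reachable in one move are: 11.

Remove 5, leaving 11.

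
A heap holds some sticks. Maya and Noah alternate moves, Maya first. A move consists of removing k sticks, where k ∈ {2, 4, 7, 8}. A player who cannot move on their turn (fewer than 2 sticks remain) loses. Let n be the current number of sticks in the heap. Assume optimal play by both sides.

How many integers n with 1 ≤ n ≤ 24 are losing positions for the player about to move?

7

Compute win/loss labels from the base case upward. A position with no move is L. Any other position is W if it can reach an L in one move, else L.
n=0: no move → L
n=1: no move → L
n=2: reaches L-position 0 → W
n=3: reaches L-position 1 → W
n=4: reaches L-position 0 → W
n=5: reaches L-position 1 → W
n=6: only reaches 4(W), 2(W), all W → L
n=7: reaches L-position 0 → W
n=8: reaches L-position 6 → W
n=9: reaches L-position 1 → W
n=10: reaches L-position 6 → W
n=11: only reaches 9(W), 7(W), 4(W), 3(W), all W → L
n=12: only reaches 10(W), 8(W), 5(W), 4(W), all W → L
n=13: reaches L-position 11 → W
n=14: reaches L-position 12 → W
n=15: reaches L-position 11 → W
n=16: reaches L-position 12 → W
n=17: only reaches 15(W), 13(W), 10(W), 9(W), all W → L
n=18: reaches L-position 11 → W
n=19: reaches L-position 17 → W
n=20: reaches L-position 12 → W
n=21: reaches L-position 17 → W
n=22: only reaches 20(W), 18(W), 15(W), 14(W), all W → L
n=23: only reaches 21(W), 19(W), 16(W), 15(W), all W → L
n=24: reaches L-position 22 → W
L entries with 1 ≤ n ≤ 24 (n=0 is outside the asked range and is not counted): n = 1, 6, 11, 12, 17, 22, 23; that makes 7.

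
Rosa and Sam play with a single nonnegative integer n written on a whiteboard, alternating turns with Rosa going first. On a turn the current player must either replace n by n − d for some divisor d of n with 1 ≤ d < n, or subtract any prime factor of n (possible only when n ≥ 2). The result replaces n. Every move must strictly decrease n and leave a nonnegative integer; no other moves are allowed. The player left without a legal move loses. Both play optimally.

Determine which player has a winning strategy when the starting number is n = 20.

Sam wins.

Label each position W (a win for the player to move) or L (a loss). A position with no legal move is L; any other position is W exactly when some move reaches an L, and L when every move reaches a W.
n=0: no move → L
n=1: no move → L
n=2: can move to 0, which is L ⇒ W
n=3: can move to 0, which is L ⇒ W
n=4: moves to 2(W), 3(W); every one is W ⇒ L
n=5: can move to 0, which is L ⇒ W
n=6: can move to 4, which is L ⇒ W
n=7: can move to 0, which is L ⇒ W
n=8: can move to 4, which is L ⇒ W
n=9: moves to 6(W), 8(W); every one is W ⇒ L
n=10: can move to 9, which is L ⇒ W
n=11: can move to 0, which is L ⇒ W
n=12: can move to 9, which is L ⇒ W
n=13: can move to 0, which is L ⇒ W
n=14: moves to 7(W), 12(W), 13(W); every one is W ⇒ L
n=15: can move to 14, which is L ⇒ W
n=16: can move to 14, which is L ⇒ W
n=17: can move to 0, which is L ⇒ W
n=18: can move to 9, which is L ⇒ W
n=19: can move to 0, which is L ⇒ W
n=20: moves to 10(W), 15(W), 16(W), 18(W), 19(W); every one is W ⇒ L
The starting position 20 is L: whatever Rosa does, the opponent receives a W position.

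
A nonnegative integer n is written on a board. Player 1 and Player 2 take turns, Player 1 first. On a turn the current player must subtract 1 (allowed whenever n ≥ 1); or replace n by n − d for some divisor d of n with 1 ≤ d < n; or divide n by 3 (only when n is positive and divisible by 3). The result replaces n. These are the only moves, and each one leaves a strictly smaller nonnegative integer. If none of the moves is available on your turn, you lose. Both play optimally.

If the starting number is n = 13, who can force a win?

Player 2 wins.

Classify positions by backward induction: terminal positions (no move available) are L. From any other position, the mover wins iff some move reaches an L.
n=0: no move → L
n=1: reaches L-position 0 → W
n=2: only reaches 1(W), which is W → L
n=3: reaches L-position 2 → W
n=4: reaches L-position 2 → W
n=5: only reaches 4(W), which is W → L
n=6: reaches L-position 2 → W
n=7: only reaches 6(W), which is W → L
n=8: reaches L-position 7 → W
n=9: only reaches 3(W), 6(W), 8(W), all W → L
n=10: reaches L-position 5 → W
n=11: only reaches 10(W), which is W → L
n=12: reaches L-position 9 → W
n=13: only reaches 12(W), which is W → L
The starting position 13 is L: whatever Player 1 does, the opponent receives a W position.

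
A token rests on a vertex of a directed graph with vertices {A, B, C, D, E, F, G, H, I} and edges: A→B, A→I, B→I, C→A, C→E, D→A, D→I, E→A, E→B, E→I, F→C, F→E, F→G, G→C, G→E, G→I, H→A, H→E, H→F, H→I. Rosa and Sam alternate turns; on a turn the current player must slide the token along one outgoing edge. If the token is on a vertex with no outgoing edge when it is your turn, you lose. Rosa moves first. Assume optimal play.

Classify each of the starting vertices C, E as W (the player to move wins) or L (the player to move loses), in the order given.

Compute win/loss labels from the base case upward. A position with no move is L. Any other position is W if it can reach an L in one move, else L.
Every edge goes from a vertex to one that appears earlier in the order I, B, A, E, C, G, F, H, D, so processing vertices in that order labels each vertex after all of its successors.
I: no outgoing edge → L
B: W (go to I, an L position)
A: W (go to I, an L position)
E: W (go to I, an L position)
C: L (options E(W), A(W) are all W)
G: W (go to C, an L position)
F: W (go to C, an L position)
H: W (go to I, an L position)
D: W (go to I, an L position)

C: L, E: W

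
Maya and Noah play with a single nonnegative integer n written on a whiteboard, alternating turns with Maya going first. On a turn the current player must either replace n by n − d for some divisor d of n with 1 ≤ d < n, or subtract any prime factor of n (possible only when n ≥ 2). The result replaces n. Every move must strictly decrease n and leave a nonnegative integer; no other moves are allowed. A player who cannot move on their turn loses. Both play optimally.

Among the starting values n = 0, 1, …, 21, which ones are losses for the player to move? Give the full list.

0, 1, 4, 9, 14, 20

Positions with no move are L. A position that does have a move is losing for the player to move precisely when every available move leads to a winning position for the opponent. Fill in the labels:
n=0: no move → L
n=1: no move → L
n=2: reaches L-position 0 → W
n=3: reaches L-position 0 → W
n=4: only reaches 2(W), 3(W), all W → L
n=5: reaches L-position 0 → W
n=6: reaches L-position 4 → W
n=7: reaches L-position 0 → W
n=8: reaches L-position 4 → W
n=9: only reaches 6(W), 8(W), all W → L
n=10: reaches L-position 9 → W
n=11: reaches L-position 0 → W
n=12: reaches L-position 9 → W
n=13: reaches L-position 0 → W
n=14: only reaches 7(W), 12(W), 13(W), all W → L
n=15: reaches L-position 14 → W
n=16: reaches L-position 14 → W
n=17: reaches L-position 0 → W
n=18: reaches L-position 9 → W
n=19: reaches L-position 0 → W
n=20: only reaches 10(W), 15(W), 16(W), 18(W), 19(W), all W → L
n=21: reaches L-position 14 → W
The losing starting values of n are exactly the entries labelled L in this table (6 of them).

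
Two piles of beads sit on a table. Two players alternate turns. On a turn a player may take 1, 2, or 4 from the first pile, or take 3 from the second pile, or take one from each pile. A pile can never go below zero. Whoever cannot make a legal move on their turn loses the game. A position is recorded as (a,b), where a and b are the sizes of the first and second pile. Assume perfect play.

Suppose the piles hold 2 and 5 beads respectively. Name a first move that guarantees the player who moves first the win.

Move to (1,5).

Label each position W (a win for the player to move) or L (a loss). A position with no legal move is L; any other position is W exactly when some move reaches an L, and L when every move reaches a W.
No move ever increases a pile, so every position that can arise here has a ≤ 2 and b ≤ 5; it is enough to label the cells with 0 ≤ a ≤ 2 and 0 ≤ b ≤ 5.
Every move lowers a or b (never raises either), so fill the grid row by row in increasing a, and left to right within a row: each cell's successors are then already labelled.
      b=0  b=1  b=2  b=3  b=4  b=5
a=0:    L    L    L    W    W    W
a=1:    W    W    W    W    L    L
a=2:    W    W    W    L    W    W
Cells with no legal move (terminal, hence L): (0,0), (0,1), (0,2).
The remaining L cells, each justified by listing all of its moves:
(1,4): L (options (0,4)(W), (1,1)(W), (0,3)(W) are all W)
(1,5): L (options (0,5)(W), (1,2)(W), (0,4)(W) are all W)
(2,3): L (options (1,3)(W), (0,3)(W), (2,0)(W), (1,2)(W) are all W)
Every other cell has at least one move into one of the L cells above, so it is W.
From (2,5), the L positions reachable in one move are: (1,5), (1,4). Any move reaching one of these is winning.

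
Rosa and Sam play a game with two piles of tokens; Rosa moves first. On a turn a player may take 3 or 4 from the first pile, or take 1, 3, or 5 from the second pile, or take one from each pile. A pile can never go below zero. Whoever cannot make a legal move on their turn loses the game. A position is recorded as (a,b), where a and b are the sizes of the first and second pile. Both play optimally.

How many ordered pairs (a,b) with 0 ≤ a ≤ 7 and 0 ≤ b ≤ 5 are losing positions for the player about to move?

19

Use the standard recursion: the mover loses at a terminal position; elsewhere, the mover wins exactly when some move hands the opponent an L position.
Every move lowers a or b (never raises either), so fill the grid row by row in increasing a, and left to right within a row: each cell's successors are then already labelled.
      b=0  b=1  b=2  b=3  b=4  b=5
a=0:    L    W    L    W    L    W
a=1:    L    W    L    W    L    W
a=2:    L    W    L    W    L    W
a=3:    W    W    W    W    W    W
a=4:    W    L    W    L    W    L
a=5:    W    L    W    L    W    L
a=6:    W    L    W    L    W    L
a=7:    L    W    W    W    W    W
Cells with no legal move (terminal, hence L): (0,0), (1,0), (2,0).
The remaining L cells, each justified by listing all of its moves:
(0,2): L (sole option (0,1)(W) is W)
(0,4): L (options (0,3)(W), (0,1)(W) are all W)
(1,2): L (options (1,1)(W), (0,1)(W) are all W)
(1,4): L (options (1,3)(W), (1,1)(W), (0,3)(W) are all W)
(2,2): L (options (2,1)(W), (1,1)(W) are all W)
(2,4): L (options (2,3)(W), (2,1)(W), (1,3)(W) are all W)
(4,1): L (options (1,1)(W), (0,1)(W), (4,0)(W), (3,0)(W) are all W)
(4,3): L (options (1,3)(W), (0,3)(W), (4,2)(W), (4,0)(W), (3,2)(W) are all W)
(4,5): L (options (1,5)(W), (0,5)(W), (4,4)(W), (4,2)(W), (4,0)(W), (3,4)(W) are all W)
(5,1): L (options (2,1)(W), (1,1)(W), (5,0)(W), (4,0)(W) are all W)
(5,3): L (options (2,3)(W), (1,3)(W), (5,2)(W), (5,0)(W), (4,2)(W) are all W)
(5,5): L (options (2,5)(W), (1,5)(W), (5,4)(W), (5,2)(W), (5,0)(W), (4,4)(W) are all W)
(6,1): L (options (3,1)(W), (2,1)(W), (6,0)(W), (5,0)(W) are all W)
(6,3): L (options (3,3)(W), (2,3)(W), (6,2)(W), (6,0)(W), (5,2)(W) are all W)
(6,5): L (options (3,5)(W), (2,5)(W), (6,4)(W), (6,2)(W), (6,0)(W), (5,4)(W) are all W)
(7,0): L (options (4,0)(W), (3,0)(W) are all W)
Every other cell has at least one move into one of the L cells above, so it is W.
L cells per row: a=0: 3, a=1: 3, a=2: 3, a=3: 0, a=4: 3, a=5: 3, a=6: 3, a=7: 1; total 19.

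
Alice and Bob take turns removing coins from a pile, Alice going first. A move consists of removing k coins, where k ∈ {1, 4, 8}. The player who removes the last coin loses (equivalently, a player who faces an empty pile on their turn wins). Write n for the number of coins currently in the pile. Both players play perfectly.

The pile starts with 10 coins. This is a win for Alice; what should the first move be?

Label each position W (a win for the player to move) or L (a loss). A position with no legal move is W; any other position is W exactly when some move reaches an L, and L when every move reaches a W.
n=0: no move; the opponent has just taken the last coin and therefore loses → W
n=1: →0(W) only, which is W, so L
n=2: →1(L), so W
n=3: →2(W) only, which is W, so L
n=4: →3(L), so W
n=5: →1(L), so W
n=6: →5(W), 2(W) — all W, so L
n=7: →6(L), so W
n=8: →7(W), 4(W), 0(W) — all W, so L
n=9: →8(L), so W
n=10: →6(L), so W
From 10, the L positions reachable in one move are: 6.

Remove 4, leaving 6.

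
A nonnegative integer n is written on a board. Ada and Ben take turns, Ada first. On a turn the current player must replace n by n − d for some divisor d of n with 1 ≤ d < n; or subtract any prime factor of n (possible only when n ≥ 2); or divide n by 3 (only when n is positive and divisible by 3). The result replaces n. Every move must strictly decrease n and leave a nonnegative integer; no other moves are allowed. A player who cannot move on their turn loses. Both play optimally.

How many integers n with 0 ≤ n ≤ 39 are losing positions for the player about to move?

10

Compute win/loss labels from the base case upward. A position with no move is L. Any other position is W if it can reach an L in one move, else L.
n=0: no move → L
n=1: no move → L
n=2: →0(L), so W
n=3: →0(L), so W
n=4: →2(W), 3(W) — all W, so L
n=5: →0(L), so W
n=6: →4(L), so W
n=7: →0(L), so W
n=8: →4(L), so W
n=9: →3(W), 6(W), 8(W) — all W, so L
n=10: →9(L), so W
n=11: →0(L), so W
n=12: →4(L), so W
n=13: →0(L), so W
n=14: →7(W), 12(W), 13(W) — all W, so L
n=15: →14(L), so W
n=16: →14(L), so W
n=17: →0(L), so W
n=18: →9(L), so W
n=19: →0(L), so W
n=20: →10(W), 15(W), 16(W), 18(W), 19(W) — all W, so L
n=21: →14(L), so W
n=22: →20(L), so W
n=23: →0(L), so W
n=24: →20(L), so W
n=25: →20(L), so W
n=26: →13(W), 24(W), 25(W) — all W, so L
n=27: →9(L), so W
n=28: →14(L), so W
n=29: →0(L), so W
n=30: →20(L), so W
n=31: →0(L), so W
n=32: →16(W), 24(W), 28(W), 30(W), 31(W) — all W, so L
n=33: →32(L), so W
n=34: →32(L), so W
n=35: →28(W), 30(W), 34(W) — all W, so L
n=36: →32(L), so W
n=37: →0(L), so W
n=38: →19(W), 36(W), 37(W) — all W, so L
n=39: →26(L), so W
L entries with 0 ≤ n ≤ 39: n = 0, 1, 4, 9, 14, 20, 26, 32, 35, 38; that makes 10.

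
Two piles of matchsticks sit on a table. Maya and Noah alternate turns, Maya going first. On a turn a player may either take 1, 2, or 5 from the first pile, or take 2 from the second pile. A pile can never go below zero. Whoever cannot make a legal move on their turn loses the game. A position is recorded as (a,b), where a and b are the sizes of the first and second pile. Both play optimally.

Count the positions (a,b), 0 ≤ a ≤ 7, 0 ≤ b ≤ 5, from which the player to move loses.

18

Classify positions by backward induction: terminal positions (no move available) are L. From any other position, the mover wins iff some move reaches an L.
Every move lowers a or b (never raises either), so fill the grid row by row in increasing a, and left to right within a row: each cell's successors are then already labelled.
      b=0  b=1  b=2  b=3  b=4  b=5
a=0:    L    L    W    W    L    L
a=1:    W    W    L    L    W    W
a=2:    W    W    W    W    W    W
a=3:    L    L    W    W    L    L
a=4:    W    W    L    L    W    W
a=5:    W    W    W    W    W    W
a=6:    L    L    W    W    L    L
a=7:    W    W    L    L    W    W
Cells with no legal move (terminal, hence L): (0,0), (0,1).
The remaining L cells, each justified by listing all of its moves:
(0,4): only reaches (0,2)(W), which is W → L
(0,5): only reaches (0,3)(W), which is W → L
(1,2): only reaches (0,2)(W), (1,0)(W), all W → L
(1,3): only reaches (0,3)(W), (1,1)(W), all W → L
(3,0): only reaches (2,0)(W), (1,0)(W), all W → L
(3,1): only reaches (2,1)(W), (1,1)(W), all W → L
(3,4): only reaches (2,4)(W), (1,4)(W), (3,2)(W), all W → L
(3,5): only reaches (2,5)(W), (1,5)(W), (3,3)(W), all W → L
(4,2): only reaches (3,2)(W), (2,2)(W), (4,0)(W), all W → L
(4,3): only reaches (3,3)(W), (2,3)(W), (4,1)(W), all W → L
(6,0): only reaches (5,0)(W), (4,0)(W), (1,0)(W), all W → L
(6,1): only reaches (5,1)(W), (4,1)(W), (1,1)(W), all W → L
(6,4): only reaches (5,4)(W), (4,4)(W), (1,4)(W), (6,2)(W), all W → L
(6,5): only reaches (5,5)(W), (4,5)(W), (1,5)(W), (6,3)(W), all W → L
(7,2): only reaches (6,2)(W), (5,2)(W), (2,2)(W), (7,0)(W), all W → L
(7,3): only reaches (6,3)(W), (5,3)(W), (2,3)(W), (7,1)(W), all W → L
Every other cell has at least one move into one of the L cells above, so it is W.
L cells per row: a=0: 4, a=1: 2, a=2: 0, a=3: 4, a=4: 2, a=5: 0, a=6: 4, a=7: 2; total 18.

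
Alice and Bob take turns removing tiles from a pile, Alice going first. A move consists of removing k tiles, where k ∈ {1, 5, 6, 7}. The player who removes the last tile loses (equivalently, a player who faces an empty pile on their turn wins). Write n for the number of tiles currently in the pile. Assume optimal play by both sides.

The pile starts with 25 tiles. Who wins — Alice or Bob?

Work bottom-up. With no move the player to move wins. Otherwise the position is W if at least one move leads to an L position for the opponent, and L if every move leads to a W.
n=0: no move; the opponent has just taken the last tile and therefore loses → W
n=1: L (sole option 0(W) is W)
n=2: W (go to 1, an L position)
n=3: L (sole option 2(W) is W)
n=4: W (go to 3, an L position)
n=5: L (options 4(W), 0(W) are all W)
n=6: W (go to 5, an L position)
n=7: W (go to 1, an L position)
n=8: W (go to 3, an L position)
n=9: W (go to 3, an L position)
n=10: W (go to 5, an L position)
n=11: W (go to 5, an L position)
n=12: W (go to 5, an L position)
n=13: L (options 12(W), 8(W), 7(W), 6(W) are all W)
n=14: W (go to 13, an L position)
n=15: L (options 14(W), 10(W), 9(W), 8(W) are all W)
n=16: W (go to 15, an L position)
n=17: L (options 16(W), 12(W), 11(W), 10(W) are all W)
n=18: W (go to 17, an L position)
n=19: W (go to 13, an L position)
n=20: W (go to 15, an L position)
n=21: W (go to 15, an L position)
n=22: W (go to 17, an L position)
n=23: W (go to 17, an L position)
n=24: W (go to 17, an L position)
n=25: L (options 24(W), 20(W), 19(W), 18(W) are all W)
The starting position 25 is L: whatever Alice does, the opponent receives a W position.

Bob wins.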